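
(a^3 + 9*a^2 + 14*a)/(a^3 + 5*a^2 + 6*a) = (a + 7)/(a + 3)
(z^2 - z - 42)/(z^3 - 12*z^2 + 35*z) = (z + 6)/(z*(z - 5))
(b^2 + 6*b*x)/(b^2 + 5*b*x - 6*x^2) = b/(b - x)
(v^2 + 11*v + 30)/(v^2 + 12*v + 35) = (v + 6)/(v + 7)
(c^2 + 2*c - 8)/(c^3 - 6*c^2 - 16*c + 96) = (c - 2)/(c^2 - 10*c + 24)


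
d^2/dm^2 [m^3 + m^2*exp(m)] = m^2*exp(m) + 4*m*exp(m) + 6*m + 2*exp(m)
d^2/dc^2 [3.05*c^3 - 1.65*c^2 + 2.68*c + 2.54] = 18.3*c - 3.3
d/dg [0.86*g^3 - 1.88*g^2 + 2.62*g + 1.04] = 2.58*g^2 - 3.76*g + 2.62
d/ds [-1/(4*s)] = 1/(4*s^2)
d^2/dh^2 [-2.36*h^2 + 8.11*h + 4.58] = -4.72000000000000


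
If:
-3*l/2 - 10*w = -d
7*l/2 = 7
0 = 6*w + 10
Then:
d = -41/3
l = 2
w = -5/3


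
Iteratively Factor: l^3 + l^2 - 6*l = (l + 3)*(l^2 - 2*l) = l*(l + 3)*(l - 2)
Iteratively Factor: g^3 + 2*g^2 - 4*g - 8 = (g - 2)*(g^2 + 4*g + 4) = (g - 2)*(g + 2)*(g + 2)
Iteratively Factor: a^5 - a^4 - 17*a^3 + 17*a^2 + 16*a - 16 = (a - 4)*(a^4 + 3*a^3 - 5*a^2 - 3*a + 4) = (a - 4)*(a - 1)*(a^3 + 4*a^2 - a - 4) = (a - 4)*(a - 1)^2*(a^2 + 5*a + 4) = (a - 4)*(a - 1)^2*(a + 1)*(a + 4)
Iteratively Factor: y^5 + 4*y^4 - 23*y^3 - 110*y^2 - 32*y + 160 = (y + 2)*(y^4 + 2*y^3 - 27*y^2 - 56*y + 80) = (y - 5)*(y + 2)*(y^3 + 7*y^2 + 8*y - 16) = (y - 5)*(y + 2)*(y + 4)*(y^2 + 3*y - 4) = (y - 5)*(y - 1)*(y + 2)*(y + 4)*(y + 4)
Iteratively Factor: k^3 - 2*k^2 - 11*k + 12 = (k - 4)*(k^2 + 2*k - 3) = (k - 4)*(k - 1)*(k + 3)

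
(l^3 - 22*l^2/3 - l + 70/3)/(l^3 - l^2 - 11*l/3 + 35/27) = 9*(l^2 - 9*l + 14)/(9*l^2 - 24*l + 7)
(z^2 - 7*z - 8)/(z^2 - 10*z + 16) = (z + 1)/(z - 2)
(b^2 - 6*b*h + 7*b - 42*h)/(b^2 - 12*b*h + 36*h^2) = (b + 7)/(b - 6*h)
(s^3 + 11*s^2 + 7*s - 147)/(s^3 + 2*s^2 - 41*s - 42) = (s^2 + 4*s - 21)/(s^2 - 5*s - 6)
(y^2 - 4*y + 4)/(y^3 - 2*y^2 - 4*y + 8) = 1/(y + 2)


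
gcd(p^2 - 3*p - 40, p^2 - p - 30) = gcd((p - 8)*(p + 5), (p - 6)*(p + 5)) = p + 5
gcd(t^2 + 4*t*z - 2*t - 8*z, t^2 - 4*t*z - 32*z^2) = t + 4*z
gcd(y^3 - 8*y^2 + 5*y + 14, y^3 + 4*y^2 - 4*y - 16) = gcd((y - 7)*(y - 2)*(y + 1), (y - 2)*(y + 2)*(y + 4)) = y - 2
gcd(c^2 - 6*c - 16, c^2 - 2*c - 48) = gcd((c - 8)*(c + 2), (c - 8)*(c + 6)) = c - 8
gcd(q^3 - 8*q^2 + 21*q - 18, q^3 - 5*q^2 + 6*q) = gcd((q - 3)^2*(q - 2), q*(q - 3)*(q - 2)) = q^2 - 5*q + 6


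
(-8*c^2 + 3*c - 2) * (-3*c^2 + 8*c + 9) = 24*c^4 - 73*c^3 - 42*c^2 + 11*c - 18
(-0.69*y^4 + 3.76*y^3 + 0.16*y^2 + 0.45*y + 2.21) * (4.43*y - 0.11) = -3.0567*y^5 + 16.7327*y^4 + 0.2952*y^3 + 1.9759*y^2 + 9.7408*y - 0.2431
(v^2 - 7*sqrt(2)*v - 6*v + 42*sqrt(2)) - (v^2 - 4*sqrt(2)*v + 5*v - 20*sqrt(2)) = -11*v - 3*sqrt(2)*v + 62*sqrt(2)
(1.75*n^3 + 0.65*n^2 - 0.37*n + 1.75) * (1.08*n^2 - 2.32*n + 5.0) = 1.89*n^5 - 3.358*n^4 + 6.8424*n^3 + 5.9984*n^2 - 5.91*n + 8.75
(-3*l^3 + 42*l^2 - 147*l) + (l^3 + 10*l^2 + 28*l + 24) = -2*l^3 + 52*l^2 - 119*l + 24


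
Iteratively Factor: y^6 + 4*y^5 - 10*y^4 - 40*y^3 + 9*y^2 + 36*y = (y)*(y^5 + 4*y^4 - 10*y^3 - 40*y^2 + 9*y + 36) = y*(y + 1)*(y^4 + 3*y^3 - 13*y^2 - 27*y + 36) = y*(y + 1)*(y + 3)*(y^3 - 13*y + 12) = y*(y - 3)*(y + 1)*(y + 3)*(y^2 + 3*y - 4) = y*(y - 3)*(y + 1)*(y + 3)*(y + 4)*(y - 1)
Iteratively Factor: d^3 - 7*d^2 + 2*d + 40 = (d + 2)*(d^2 - 9*d + 20) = (d - 4)*(d + 2)*(d - 5)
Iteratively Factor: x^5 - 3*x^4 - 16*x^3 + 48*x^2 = (x)*(x^4 - 3*x^3 - 16*x^2 + 48*x) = x^2*(x^3 - 3*x^2 - 16*x + 48) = x^2*(x + 4)*(x^2 - 7*x + 12) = x^2*(x - 4)*(x + 4)*(x - 3)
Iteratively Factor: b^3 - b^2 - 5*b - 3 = (b - 3)*(b^2 + 2*b + 1) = (b - 3)*(b + 1)*(b + 1)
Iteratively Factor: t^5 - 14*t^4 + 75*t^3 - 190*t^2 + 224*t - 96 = (t - 4)*(t^4 - 10*t^3 + 35*t^2 - 50*t + 24) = (t - 4)^2*(t^3 - 6*t^2 + 11*t - 6) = (t - 4)^2*(t - 2)*(t^2 - 4*t + 3) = (t - 4)^2*(t - 2)*(t - 1)*(t - 3)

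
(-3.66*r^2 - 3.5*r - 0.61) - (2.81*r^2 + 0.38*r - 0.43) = -6.47*r^2 - 3.88*r - 0.18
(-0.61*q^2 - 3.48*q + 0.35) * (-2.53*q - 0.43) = 1.5433*q^3 + 9.0667*q^2 + 0.6109*q - 0.1505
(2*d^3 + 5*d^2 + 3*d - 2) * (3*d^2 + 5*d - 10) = 6*d^5 + 25*d^4 + 14*d^3 - 41*d^2 - 40*d + 20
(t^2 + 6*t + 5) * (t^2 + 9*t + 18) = t^4 + 15*t^3 + 77*t^2 + 153*t + 90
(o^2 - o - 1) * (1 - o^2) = -o^4 + o^3 + 2*o^2 - o - 1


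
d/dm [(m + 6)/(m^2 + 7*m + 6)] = -1/(m^2 + 2*m + 1)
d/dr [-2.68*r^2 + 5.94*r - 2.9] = 5.94 - 5.36*r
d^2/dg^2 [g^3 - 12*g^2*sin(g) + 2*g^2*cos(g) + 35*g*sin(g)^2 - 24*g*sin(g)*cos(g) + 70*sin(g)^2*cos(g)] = 12*g^2*sin(g) - 2*g^2*cos(g) - 8*g*sin(g) + 48*g*sin(2*g) - 48*g*cos(g) + 70*g*cos(2*g) + 6*g - 24*sin(g) + 70*sin(2*g) - 27*cos(g)/2 - 48*cos(2*g) + 315*cos(3*g)/2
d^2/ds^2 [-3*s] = 0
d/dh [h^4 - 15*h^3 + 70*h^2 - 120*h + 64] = 4*h^3 - 45*h^2 + 140*h - 120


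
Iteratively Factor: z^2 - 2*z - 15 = (z - 5)*(z + 3)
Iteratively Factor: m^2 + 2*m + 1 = (m + 1)*(m + 1)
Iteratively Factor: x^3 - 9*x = (x)*(x^2 - 9) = x*(x - 3)*(x + 3)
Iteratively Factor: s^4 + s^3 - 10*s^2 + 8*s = (s)*(s^3 + s^2 - 10*s + 8) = s*(s - 2)*(s^2 + 3*s - 4) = s*(s - 2)*(s + 4)*(s - 1)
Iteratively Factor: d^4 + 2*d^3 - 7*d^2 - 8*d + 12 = (d + 2)*(d^3 - 7*d + 6) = (d - 2)*(d + 2)*(d^2 + 2*d - 3) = (d - 2)*(d - 1)*(d + 2)*(d + 3)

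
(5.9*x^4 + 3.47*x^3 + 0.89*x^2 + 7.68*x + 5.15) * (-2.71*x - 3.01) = -15.989*x^5 - 27.1627*x^4 - 12.8566*x^3 - 23.4917*x^2 - 37.0733*x - 15.5015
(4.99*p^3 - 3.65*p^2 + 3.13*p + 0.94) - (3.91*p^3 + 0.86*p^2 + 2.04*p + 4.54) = 1.08*p^3 - 4.51*p^2 + 1.09*p - 3.6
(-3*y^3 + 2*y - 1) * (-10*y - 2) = 30*y^4 + 6*y^3 - 20*y^2 + 6*y + 2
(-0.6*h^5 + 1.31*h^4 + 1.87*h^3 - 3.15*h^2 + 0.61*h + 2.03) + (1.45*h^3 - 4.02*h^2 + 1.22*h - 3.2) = -0.6*h^5 + 1.31*h^4 + 3.32*h^3 - 7.17*h^2 + 1.83*h - 1.17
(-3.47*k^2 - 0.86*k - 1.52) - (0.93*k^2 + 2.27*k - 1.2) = -4.4*k^2 - 3.13*k - 0.32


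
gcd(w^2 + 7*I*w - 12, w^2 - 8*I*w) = 1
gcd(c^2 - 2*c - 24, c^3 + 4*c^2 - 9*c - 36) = c + 4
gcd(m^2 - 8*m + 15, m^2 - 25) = m - 5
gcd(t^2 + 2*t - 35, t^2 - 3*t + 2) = 1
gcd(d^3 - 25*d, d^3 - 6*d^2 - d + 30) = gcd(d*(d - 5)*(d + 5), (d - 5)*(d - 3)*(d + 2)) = d - 5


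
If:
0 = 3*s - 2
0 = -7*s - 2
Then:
No Solution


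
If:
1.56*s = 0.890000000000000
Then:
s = 0.57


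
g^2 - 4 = (g - 2)*(g + 2)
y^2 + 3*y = y*(y + 3)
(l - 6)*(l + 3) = l^2 - 3*l - 18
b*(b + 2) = b^2 + 2*b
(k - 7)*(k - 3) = k^2 - 10*k + 21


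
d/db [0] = 0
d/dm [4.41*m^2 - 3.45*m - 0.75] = 8.82*m - 3.45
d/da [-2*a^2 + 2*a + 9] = 2 - 4*a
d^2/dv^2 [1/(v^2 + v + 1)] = 2*(-v^2 - v + (2*v + 1)^2 - 1)/(v^2 + v + 1)^3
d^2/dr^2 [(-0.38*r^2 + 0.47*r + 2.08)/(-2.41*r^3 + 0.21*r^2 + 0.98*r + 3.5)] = (4.414156*r^6 - 16.378842*r^5 - 138.15807*r^4 + 59.299254*r^3 - 20.324304*r^2 - 105.764484*r + 11.596536)/(13.997521*r^9 - 3.659103*r^8 - 16.756971*r^7 - 58.018443*r^6 + 17.442138*r^5 + 48.529698*r^4 + 83.304508*r^3 - 17.8017*r^2 - 36.015*r - 42.875)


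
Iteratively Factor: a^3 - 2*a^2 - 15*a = (a + 3)*(a^2 - 5*a) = (a - 5)*(a + 3)*(a)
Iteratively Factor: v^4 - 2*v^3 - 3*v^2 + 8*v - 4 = (v - 2)*(v^3 - 3*v + 2) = (v - 2)*(v + 2)*(v^2 - 2*v + 1) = (v - 2)*(v - 1)*(v + 2)*(v - 1)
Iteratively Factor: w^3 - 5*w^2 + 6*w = (w - 3)*(w^2 - 2*w) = w*(w - 3)*(w - 2)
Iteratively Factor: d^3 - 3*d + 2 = (d - 1)*(d^2 + d - 2) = (d - 1)*(d + 2)*(d - 1)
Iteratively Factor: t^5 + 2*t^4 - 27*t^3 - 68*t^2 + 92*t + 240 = (t - 5)*(t^4 + 7*t^3 + 8*t^2 - 28*t - 48) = (t - 5)*(t + 2)*(t^3 + 5*t^2 - 2*t - 24) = (t - 5)*(t + 2)*(t + 4)*(t^2 + t - 6) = (t - 5)*(t - 2)*(t + 2)*(t + 4)*(t + 3)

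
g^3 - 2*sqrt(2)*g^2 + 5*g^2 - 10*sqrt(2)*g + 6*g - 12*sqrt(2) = (g + 2)*(g + 3)*(g - 2*sqrt(2))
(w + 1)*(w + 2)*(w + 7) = w^3 + 10*w^2 + 23*w + 14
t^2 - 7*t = t*(t - 7)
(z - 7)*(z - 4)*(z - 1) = z^3 - 12*z^2 + 39*z - 28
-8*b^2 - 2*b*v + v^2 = (-4*b + v)*(2*b + v)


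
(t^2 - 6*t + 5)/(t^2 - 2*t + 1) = (t - 5)/(t - 1)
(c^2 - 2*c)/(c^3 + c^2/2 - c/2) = 2*(c - 2)/(2*c^2 + c - 1)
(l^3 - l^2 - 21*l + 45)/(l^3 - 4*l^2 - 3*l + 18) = (l + 5)/(l + 2)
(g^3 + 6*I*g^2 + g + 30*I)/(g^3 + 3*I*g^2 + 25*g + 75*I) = (g - 2*I)/(g - 5*I)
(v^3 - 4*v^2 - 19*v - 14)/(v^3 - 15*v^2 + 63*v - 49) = (v^2 + 3*v + 2)/(v^2 - 8*v + 7)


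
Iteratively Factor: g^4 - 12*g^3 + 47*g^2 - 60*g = (g - 5)*(g^3 - 7*g^2 + 12*g) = g*(g - 5)*(g^2 - 7*g + 12) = g*(g - 5)*(g - 3)*(g - 4)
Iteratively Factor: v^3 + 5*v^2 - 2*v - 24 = (v - 2)*(v^2 + 7*v + 12) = (v - 2)*(v + 4)*(v + 3)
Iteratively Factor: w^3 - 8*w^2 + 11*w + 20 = (w - 5)*(w^2 - 3*w - 4) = (w - 5)*(w + 1)*(w - 4)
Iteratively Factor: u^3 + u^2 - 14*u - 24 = (u - 4)*(u^2 + 5*u + 6) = (u - 4)*(u + 3)*(u + 2)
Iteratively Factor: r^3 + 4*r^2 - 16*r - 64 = (r + 4)*(r^2 - 16) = (r + 4)^2*(r - 4)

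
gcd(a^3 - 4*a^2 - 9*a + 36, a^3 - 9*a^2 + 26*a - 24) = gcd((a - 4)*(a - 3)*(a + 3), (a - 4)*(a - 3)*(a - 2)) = a^2 - 7*a + 12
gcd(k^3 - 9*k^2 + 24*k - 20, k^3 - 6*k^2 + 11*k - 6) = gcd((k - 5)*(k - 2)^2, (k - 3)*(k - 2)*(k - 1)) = k - 2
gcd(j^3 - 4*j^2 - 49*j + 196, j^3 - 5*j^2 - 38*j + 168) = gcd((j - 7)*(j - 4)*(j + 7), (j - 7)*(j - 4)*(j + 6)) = j^2 - 11*j + 28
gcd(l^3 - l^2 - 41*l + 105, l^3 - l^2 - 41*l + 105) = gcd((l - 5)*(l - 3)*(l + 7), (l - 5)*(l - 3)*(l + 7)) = l^3 - l^2 - 41*l + 105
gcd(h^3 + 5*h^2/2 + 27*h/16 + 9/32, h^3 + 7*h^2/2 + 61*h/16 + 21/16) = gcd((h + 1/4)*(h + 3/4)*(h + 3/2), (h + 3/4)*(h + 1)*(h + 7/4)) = h + 3/4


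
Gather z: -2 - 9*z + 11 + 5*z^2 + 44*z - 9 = 5*z^2 + 35*z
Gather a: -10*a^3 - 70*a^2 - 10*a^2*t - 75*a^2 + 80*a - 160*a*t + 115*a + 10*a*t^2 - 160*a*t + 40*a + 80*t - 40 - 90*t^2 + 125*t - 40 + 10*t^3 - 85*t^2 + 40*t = -10*a^3 + a^2*(-10*t - 145) + a*(10*t^2 - 320*t + 235) + 10*t^3 - 175*t^2 + 245*t - 80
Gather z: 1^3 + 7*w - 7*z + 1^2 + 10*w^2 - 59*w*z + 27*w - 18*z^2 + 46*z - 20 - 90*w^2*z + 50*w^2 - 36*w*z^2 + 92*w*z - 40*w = 60*w^2 - 6*w + z^2*(-36*w - 18) + z*(-90*w^2 + 33*w + 39) - 18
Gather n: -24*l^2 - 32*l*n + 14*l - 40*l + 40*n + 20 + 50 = -24*l^2 - 26*l + n*(40 - 32*l) + 70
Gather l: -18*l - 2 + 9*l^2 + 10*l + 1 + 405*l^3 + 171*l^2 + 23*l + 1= 405*l^3 + 180*l^2 + 15*l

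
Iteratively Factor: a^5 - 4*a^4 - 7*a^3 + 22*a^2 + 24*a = (a + 1)*(a^4 - 5*a^3 - 2*a^2 + 24*a) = a*(a + 1)*(a^3 - 5*a^2 - 2*a + 24) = a*(a + 1)*(a + 2)*(a^2 - 7*a + 12) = a*(a - 4)*(a + 1)*(a + 2)*(a - 3)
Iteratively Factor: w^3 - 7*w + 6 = (w - 2)*(w^2 + 2*w - 3) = (w - 2)*(w - 1)*(w + 3)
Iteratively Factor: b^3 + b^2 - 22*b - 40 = (b + 4)*(b^2 - 3*b - 10) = (b + 2)*(b + 4)*(b - 5)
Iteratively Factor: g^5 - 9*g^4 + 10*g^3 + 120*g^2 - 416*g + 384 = (g - 3)*(g^4 - 6*g^3 - 8*g^2 + 96*g - 128) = (g - 4)*(g - 3)*(g^3 - 2*g^2 - 16*g + 32) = (g - 4)^2*(g - 3)*(g^2 + 2*g - 8) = (g - 4)^2*(g - 3)*(g + 4)*(g - 2)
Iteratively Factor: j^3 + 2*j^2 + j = (j)*(j^2 + 2*j + 1) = j*(j + 1)*(j + 1)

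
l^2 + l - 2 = (l - 1)*(l + 2)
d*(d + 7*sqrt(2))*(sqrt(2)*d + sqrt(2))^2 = 2*d^4 + 4*d^3 + 14*sqrt(2)*d^3 + 2*d^2 + 28*sqrt(2)*d^2 + 14*sqrt(2)*d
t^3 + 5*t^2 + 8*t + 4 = (t + 1)*(t + 2)^2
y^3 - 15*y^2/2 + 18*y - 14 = (y - 7/2)*(y - 2)^2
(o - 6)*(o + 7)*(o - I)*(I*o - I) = I*o^4 + o^3 - 43*I*o^2 - 43*o + 42*I*o + 42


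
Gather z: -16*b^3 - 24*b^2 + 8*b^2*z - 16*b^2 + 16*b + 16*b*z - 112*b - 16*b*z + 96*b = -16*b^3 + 8*b^2*z - 40*b^2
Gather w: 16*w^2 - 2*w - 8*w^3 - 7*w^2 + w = -8*w^3 + 9*w^2 - w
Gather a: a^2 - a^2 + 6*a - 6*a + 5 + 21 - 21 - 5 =0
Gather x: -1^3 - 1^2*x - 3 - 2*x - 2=-3*x - 6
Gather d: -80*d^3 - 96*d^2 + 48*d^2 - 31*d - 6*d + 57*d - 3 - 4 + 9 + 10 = -80*d^3 - 48*d^2 + 20*d + 12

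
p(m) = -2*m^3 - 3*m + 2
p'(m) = -6*m^2 - 3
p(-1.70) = 16.93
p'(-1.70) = -20.34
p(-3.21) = 77.78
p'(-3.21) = -64.82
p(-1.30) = 10.29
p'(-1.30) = -13.14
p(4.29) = -168.78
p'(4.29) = -113.42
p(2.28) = -28.54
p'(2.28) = -34.19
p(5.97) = -441.46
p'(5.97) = -216.85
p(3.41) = -87.53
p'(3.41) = -72.77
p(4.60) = -206.47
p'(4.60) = -129.96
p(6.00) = -448.00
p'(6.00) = -219.00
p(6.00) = -448.00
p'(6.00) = -219.00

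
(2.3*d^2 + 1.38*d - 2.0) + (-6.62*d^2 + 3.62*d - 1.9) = -4.32*d^2 + 5.0*d - 3.9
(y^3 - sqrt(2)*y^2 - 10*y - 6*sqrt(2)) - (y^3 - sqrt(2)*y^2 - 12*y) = 2*y - 6*sqrt(2)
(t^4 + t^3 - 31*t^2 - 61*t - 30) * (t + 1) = t^5 + 2*t^4 - 30*t^3 - 92*t^2 - 91*t - 30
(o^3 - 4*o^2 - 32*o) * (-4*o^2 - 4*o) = -4*o^5 + 12*o^4 + 144*o^3 + 128*o^2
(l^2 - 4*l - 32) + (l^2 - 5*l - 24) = 2*l^2 - 9*l - 56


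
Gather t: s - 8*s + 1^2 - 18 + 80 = 63 - 7*s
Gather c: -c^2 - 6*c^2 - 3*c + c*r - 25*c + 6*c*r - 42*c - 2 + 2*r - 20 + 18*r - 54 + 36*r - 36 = -7*c^2 + c*(7*r - 70) + 56*r - 112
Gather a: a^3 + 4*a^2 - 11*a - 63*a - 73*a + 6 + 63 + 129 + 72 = a^3 + 4*a^2 - 147*a + 270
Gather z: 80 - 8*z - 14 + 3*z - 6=60 - 5*z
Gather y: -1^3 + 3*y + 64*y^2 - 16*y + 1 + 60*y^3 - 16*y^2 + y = 60*y^3 + 48*y^2 - 12*y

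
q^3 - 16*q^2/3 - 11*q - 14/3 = (q - 7)*(q + 2/3)*(q + 1)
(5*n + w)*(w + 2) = 5*n*w + 10*n + w^2 + 2*w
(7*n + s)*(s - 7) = 7*n*s - 49*n + s^2 - 7*s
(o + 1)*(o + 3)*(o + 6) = o^3 + 10*o^2 + 27*o + 18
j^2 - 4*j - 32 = (j - 8)*(j + 4)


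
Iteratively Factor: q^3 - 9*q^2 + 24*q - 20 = (q - 2)*(q^2 - 7*q + 10) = (q - 5)*(q - 2)*(q - 2)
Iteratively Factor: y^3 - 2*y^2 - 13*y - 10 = (y + 2)*(y^2 - 4*y - 5) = (y - 5)*(y + 2)*(y + 1)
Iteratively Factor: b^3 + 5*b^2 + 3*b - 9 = (b + 3)*(b^2 + 2*b - 3) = (b - 1)*(b + 3)*(b + 3)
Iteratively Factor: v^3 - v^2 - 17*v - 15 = (v + 3)*(v^2 - 4*v - 5) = (v + 1)*(v + 3)*(v - 5)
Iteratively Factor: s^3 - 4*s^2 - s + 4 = (s - 4)*(s^2 - 1) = (s - 4)*(s + 1)*(s - 1)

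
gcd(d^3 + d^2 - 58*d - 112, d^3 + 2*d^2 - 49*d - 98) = d^2 + 9*d + 14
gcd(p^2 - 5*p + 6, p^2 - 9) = p - 3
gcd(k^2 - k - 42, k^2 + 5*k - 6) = k + 6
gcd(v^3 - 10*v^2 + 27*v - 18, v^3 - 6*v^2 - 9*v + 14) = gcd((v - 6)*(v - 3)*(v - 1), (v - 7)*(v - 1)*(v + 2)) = v - 1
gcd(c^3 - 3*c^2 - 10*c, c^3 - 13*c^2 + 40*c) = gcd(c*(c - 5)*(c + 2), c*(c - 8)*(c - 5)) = c^2 - 5*c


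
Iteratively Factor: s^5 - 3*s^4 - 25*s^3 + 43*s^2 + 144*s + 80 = (s + 1)*(s^4 - 4*s^3 - 21*s^2 + 64*s + 80) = (s - 5)*(s + 1)*(s^3 + s^2 - 16*s - 16) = (s - 5)*(s + 1)*(s + 4)*(s^2 - 3*s - 4) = (s - 5)*(s + 1)^2*(s + 4)*(s - 4)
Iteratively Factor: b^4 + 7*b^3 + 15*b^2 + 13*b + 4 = (b + 1)*(b^3 + 6*b^2 + 9*b + 4) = (b + 1)^2*(b^2 + 5*b + 4) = (b + 1)^2*(b + 4)*(b + 1)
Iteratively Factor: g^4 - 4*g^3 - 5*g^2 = (g + 1)*(g^3 - 5*g^2) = g*(g + 1)*(g^2 - 5*g) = g*(g - 5)*(g + 1)*(g)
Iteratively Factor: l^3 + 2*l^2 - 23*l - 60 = (l - 5)*(l^2 + 7*l + 12) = (l - 5)*(l + 4)*(l + 3)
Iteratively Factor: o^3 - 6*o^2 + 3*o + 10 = (o - 5)*(o^2 - o - 2) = (o - 5)*(o - 2)*(o + 1)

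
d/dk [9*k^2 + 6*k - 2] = 18*k + 6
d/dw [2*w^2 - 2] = 4*w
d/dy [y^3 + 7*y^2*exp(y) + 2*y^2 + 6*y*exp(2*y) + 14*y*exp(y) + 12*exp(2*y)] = 7*y^2*exp(y) + 3*y^2 + 12*y*exp(2*y) + 28*y*exp(y) + 4*y + 30*exp(2*y) + 14*exp(y)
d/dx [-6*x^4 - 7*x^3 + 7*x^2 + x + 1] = -24*x^3 - 21*x^2 + 14*x + 1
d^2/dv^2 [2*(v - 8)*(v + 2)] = 4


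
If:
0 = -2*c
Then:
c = 0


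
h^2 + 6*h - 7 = (h - 1)*(h + 7)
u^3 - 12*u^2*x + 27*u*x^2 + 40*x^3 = (u - 8*x)*(u - 5*x)*(u + x)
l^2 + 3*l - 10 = (l - 2)*(l + 5)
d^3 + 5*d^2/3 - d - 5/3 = (d - 1)*(d + 1)*(d + 5/3)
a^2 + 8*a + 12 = (a + 2)*(a + 6)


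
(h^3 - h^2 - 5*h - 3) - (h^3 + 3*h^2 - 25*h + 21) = -4*h^2 + 20*h - 24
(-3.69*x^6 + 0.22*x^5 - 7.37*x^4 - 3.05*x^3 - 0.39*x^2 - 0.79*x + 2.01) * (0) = 0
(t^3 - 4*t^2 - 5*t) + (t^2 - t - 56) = t^3 - 3*t^2 - 6*t - 56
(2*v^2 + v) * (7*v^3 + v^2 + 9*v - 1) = 14*v^5 + 9*v^4 + 19*v^3 + 7*v^2 - v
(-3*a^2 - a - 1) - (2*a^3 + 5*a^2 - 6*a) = -2*a^3 - 8*a^2 + 5*a - 1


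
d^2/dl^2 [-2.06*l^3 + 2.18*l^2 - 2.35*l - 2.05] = 4.36 - 12.36*l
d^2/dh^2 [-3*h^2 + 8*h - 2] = -6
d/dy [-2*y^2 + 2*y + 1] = 2 - 4*y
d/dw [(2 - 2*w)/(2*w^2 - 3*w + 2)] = 2*(2*w^2 - 4*w + 1)/(4*w^4 - 12*w^3 + 17*w^2 - 12*w + 4)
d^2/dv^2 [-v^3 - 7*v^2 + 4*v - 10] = -6*v - 14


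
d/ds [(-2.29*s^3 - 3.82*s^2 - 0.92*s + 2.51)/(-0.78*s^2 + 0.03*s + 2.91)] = (1.7862*s^4 - 0.1374*s^3 - 20.8239*s^2 - 18.3168*s - 2.7525)/(0.6084*s^4 - 0.0468*s^3 - 4.5387*s^2 + 0.1746*s + 8.4681)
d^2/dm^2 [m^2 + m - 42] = 2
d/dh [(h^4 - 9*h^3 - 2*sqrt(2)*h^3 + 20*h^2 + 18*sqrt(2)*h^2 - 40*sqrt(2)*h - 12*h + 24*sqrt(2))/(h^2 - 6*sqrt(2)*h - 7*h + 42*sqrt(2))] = 2*(h^5 - 15*h^4 - 10*sqrt(2)*h^4 + 87*h^3 + 152*sqrt(2)*h^3 - 670*sqrt(2)*h^2 - 424*h^2 + 816*sqrt(2)*h + 1512*h - 1536 - 168*sqrt(2))/(h^4 - 12*sqrt(2)*h^3 - 14*h^3 + 121*h^2 + 168*sqrt(2)*h^2 - 1008*h - 588*sqrt(2)*h + 3528)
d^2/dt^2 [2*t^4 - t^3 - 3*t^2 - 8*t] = 24*t^2 - 6*t - 6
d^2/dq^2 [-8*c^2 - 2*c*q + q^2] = 2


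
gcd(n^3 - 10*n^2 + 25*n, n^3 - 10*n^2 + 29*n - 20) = n - 5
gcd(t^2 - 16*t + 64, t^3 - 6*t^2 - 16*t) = t - 8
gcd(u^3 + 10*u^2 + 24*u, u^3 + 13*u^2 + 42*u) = u^2 + 6*u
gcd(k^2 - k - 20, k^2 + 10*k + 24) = k + 4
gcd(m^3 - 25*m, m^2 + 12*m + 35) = m + 5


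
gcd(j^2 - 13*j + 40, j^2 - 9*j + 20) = j - 5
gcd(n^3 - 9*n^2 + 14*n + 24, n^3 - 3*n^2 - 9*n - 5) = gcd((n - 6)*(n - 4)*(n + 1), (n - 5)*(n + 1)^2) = n + 1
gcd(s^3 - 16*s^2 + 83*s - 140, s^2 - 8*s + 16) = s - 4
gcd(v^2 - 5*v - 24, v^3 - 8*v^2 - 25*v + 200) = v - 8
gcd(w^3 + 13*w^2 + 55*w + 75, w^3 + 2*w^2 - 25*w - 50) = w + 5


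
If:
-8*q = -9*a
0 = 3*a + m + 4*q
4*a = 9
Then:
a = 9/4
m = -135/8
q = 81/32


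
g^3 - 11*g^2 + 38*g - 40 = (g - 5)*(g - 4)*(g - 2)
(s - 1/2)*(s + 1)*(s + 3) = s^3 + 7*s^2/2 + s - 3/2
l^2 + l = l*(l + 1)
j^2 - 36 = (j - 6)*(j + 6)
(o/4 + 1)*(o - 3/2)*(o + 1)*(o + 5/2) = o^4/4 + 3*o^3/2 + 21*o^2/16 - 59*o/16 - 15/4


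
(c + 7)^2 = c^2 + 14*c + 49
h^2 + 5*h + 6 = (h + 2)*(h + 3)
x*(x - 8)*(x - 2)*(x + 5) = x^4 - 5*x^3 - 34*x^2 + 80*x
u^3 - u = u*(u - 1)*(u + 1)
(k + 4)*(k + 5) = k^2 + 9*k + 20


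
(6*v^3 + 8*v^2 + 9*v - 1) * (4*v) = 24*v^4 + 32*v^3 + 36*v^2 - 4*v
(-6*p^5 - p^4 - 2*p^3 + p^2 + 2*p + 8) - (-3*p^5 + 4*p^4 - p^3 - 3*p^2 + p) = -3*p^5 - 5*p^4 - p^3 + 4*p^2 + p + 8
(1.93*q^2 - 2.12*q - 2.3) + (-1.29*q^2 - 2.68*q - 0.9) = 0.64*q^2 - 4.8*q - 3.2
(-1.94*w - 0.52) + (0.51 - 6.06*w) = -8.0*w - 0.01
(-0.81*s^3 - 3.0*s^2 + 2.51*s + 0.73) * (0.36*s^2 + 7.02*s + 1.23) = -0.2916*s^5 - 6.7662*s^4 - 21.1527*s^3 + 14.193*s^2 + 8.2119*s + 0.8979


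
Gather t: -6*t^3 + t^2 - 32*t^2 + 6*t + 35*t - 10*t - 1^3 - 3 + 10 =-6*t^3 - 31*t^2 + 31*t + 6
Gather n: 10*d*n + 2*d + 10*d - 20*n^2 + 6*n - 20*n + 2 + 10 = 12*d - 20*n^2 + n*(10*d - 14) + 12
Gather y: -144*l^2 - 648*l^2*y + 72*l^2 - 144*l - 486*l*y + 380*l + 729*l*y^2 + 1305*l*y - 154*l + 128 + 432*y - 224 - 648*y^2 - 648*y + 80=-72*l^2 + 82*l + y^2*(729*l - 648) + y*(-648*l^2 + 819*l - 216) - 16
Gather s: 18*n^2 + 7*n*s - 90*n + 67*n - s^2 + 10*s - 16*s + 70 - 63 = 18*n^2 - 23*n - s^2 + s*(7*n - 6) + 7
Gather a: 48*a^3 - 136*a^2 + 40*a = 48*a^3 - 136*a^2 + 40*a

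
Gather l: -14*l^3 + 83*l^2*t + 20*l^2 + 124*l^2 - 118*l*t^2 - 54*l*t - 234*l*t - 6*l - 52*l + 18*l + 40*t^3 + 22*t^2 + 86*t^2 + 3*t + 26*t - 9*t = -14*l^3 + l^2*(83*t + 144) + l*(-118*t^2 - 288*t - 40) + 40*t^3 + 108*t^2 + 20*t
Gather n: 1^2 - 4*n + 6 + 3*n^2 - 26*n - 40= 3*n^2 - 30*n - 33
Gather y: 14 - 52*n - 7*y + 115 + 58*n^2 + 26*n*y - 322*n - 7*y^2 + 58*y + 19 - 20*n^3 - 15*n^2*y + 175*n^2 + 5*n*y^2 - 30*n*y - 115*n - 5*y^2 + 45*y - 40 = -20*n^3 + 233*n^2 - 489*n + y^2*(5*n - 12) + y*(-15*n^2 - 4*n + 96) + 108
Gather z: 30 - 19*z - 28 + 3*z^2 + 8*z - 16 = 3*z^2 - 11*z - 14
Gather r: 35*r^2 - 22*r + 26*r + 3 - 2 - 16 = 35*r^2 + 4*r - 15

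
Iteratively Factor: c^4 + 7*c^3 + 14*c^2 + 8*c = (c + 1)*(c^3 + 6*c^2 + 8*c) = c*(c + 1)*(c^2 + 6*c + 8) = c*(c + 1)*(c + 2)*(c + 4)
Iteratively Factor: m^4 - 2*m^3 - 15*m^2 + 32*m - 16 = (m - 4)*(m^3 + 2*m^2 - 7*m + 4) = (m - 4)*(m + 4)*(m^2 - 2*m + 1) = (m - 4)*(m - 1)*(m + 4)*(m - 1)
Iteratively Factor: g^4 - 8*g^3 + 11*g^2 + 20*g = (g - 5)*(g^3 - 3*g^2 - 4*g) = g*(g - 5)*(g^2 - 3*g - 4) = g*(g - 5)*(g + 1)*(g - 4)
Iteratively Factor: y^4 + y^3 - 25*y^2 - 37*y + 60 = (y - 5)*(y^3 + 6*y^2 + 5*y - 12) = (y - 5)*(y + 3)*(y^2 + 3*y - 4) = (y - 5)*(y - 1)*(y + 3)*(y + 4)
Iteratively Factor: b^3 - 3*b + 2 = (b - 1)*(b^2 + b - 2) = (b - 1)^2*(b + 2)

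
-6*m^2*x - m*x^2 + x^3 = x*(-3*m + x)*(2*m + x)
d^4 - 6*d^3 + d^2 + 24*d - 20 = (d - 5)*(d - 2)*(d - 1)*(d + 2)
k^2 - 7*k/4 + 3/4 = (k - 1)*(k - 3/4)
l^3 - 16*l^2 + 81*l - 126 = (l - 7)*(l - 6)*(l - 3)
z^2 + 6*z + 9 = (z + 3)^2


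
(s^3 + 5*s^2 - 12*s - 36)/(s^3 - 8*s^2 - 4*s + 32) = (s^2 + 3*s - 18)/(s^2 - 10*s + 16)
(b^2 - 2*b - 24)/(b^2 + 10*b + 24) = (b - 6)/(b + 6)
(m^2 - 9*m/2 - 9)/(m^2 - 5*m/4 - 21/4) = 2*(-2*m^2 + 9*m + 18)/(-4*m^2 + 5*m + 21)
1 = 1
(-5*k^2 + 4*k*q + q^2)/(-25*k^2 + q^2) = (-k + q)/(-5*k + q)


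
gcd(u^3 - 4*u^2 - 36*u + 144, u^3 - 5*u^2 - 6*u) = u - 6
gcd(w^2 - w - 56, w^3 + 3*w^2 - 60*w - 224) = w^2 - w - 56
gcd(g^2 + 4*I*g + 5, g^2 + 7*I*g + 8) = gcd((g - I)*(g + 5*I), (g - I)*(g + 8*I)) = g - I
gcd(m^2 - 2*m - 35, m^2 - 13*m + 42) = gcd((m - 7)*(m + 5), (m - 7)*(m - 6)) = m - 7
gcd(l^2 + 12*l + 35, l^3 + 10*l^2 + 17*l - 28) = l + 7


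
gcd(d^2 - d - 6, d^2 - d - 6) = d^2 - d - 6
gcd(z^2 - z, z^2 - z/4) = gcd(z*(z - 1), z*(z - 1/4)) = z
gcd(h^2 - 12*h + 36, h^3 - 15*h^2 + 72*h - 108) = h^2 - 12*h + 36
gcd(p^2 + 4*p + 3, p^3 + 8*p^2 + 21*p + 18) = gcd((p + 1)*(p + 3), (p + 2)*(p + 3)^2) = p + 3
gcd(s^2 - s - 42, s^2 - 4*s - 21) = s - 7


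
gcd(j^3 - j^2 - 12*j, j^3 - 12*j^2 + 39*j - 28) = j - 4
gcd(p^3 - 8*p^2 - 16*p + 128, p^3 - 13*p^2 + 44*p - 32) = p^2 - 12*p + 32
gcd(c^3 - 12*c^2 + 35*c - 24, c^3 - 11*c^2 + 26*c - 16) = c^2 - 9*c + 8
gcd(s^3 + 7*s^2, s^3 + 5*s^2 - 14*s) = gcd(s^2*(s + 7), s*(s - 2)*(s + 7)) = s^2 + 7*s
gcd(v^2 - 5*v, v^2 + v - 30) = v - 5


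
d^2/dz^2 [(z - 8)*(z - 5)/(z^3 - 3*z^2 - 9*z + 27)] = 2*(z^4 - 33*z^3 + 177*z^2 - 51*z + 450)/(z^7 - 3*z^6 - 27*z^5 + 81*z^4 + 243*z^3 - 729*z^2 - 729*z + 2187)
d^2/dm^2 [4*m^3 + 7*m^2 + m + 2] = 24*m + 14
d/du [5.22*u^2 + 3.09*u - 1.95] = 10.44*u + 3.09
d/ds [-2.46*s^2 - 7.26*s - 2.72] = -4.92*s - 7.26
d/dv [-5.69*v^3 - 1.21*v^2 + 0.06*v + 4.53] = -17.07*v^2 - 2.42*v + 0.06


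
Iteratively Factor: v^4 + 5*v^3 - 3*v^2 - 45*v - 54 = (v + 2)*(v^3 + 3*v^2 - 9*v - 27) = (v - 3)*(v + 2)*(v^2 + 6*v + 9) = (v - 3)*(v + 2)*(v + 3)*(v + 3)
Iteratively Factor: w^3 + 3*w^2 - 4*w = (w + 4)*(w^2 - w) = (w - 1)*(w + 4)*(w)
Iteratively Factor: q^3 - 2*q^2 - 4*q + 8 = (q + 2)*(q^2 - 4*q + 4) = (q - 2)*(q + 2)*(q - 2)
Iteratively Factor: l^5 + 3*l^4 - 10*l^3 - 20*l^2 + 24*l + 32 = (l - 2)*(l^4 + 5*l^3 - 20*l - 16) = (l - 2)*(l + 4)*(l^3 + l^2 - 4*l - 4) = (l - 2)^2*(l + 4)*(l^2 + 3*l + 2) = (l - 2)^2*(l + 1)*(l + 4)*(l + 2)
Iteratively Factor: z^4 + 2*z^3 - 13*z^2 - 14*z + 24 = (z - 1)*(z^3 + 3*z^2 - 10*z - 24) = (z - 3)*(z - 1)*(z^2 + 6*z + 8) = (z - 3)*(z - 1)*(z + 4)*(z + 2)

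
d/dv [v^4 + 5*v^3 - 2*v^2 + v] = 4*v^3 + 15*v^2 - 4*v + 1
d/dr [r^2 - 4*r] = 2*r - 4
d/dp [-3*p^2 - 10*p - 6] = -6*p - 10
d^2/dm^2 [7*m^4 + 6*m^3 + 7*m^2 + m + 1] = 84*m^2 + 36*m + 14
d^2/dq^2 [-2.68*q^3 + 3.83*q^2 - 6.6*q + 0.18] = 7.66 - 16.08*q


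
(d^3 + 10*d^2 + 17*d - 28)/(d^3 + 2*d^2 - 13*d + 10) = (d^2 + 11*d + 28)/(d^2 + 3*d - 10)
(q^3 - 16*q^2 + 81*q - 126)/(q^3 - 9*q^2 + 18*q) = (q - 7)/q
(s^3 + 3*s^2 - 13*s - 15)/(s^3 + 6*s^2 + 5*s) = (s - 3)/s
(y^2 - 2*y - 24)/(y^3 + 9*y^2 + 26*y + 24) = (y - 6)/(y^2 + 5*y + 6)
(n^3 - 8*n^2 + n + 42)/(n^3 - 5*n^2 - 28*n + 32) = (n^3 - 8*n^2 + n + 42)/(n^3 - 5*n^2 - 28*n + 32)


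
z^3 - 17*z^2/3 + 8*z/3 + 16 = (z - 4)*(z - 3)*(z + 4/3)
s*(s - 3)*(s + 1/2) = s^3 - 5*s^2/2 - 3*s/2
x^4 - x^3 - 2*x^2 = x^2*(x - 2)*(x + 1)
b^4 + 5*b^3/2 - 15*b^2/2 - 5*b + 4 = (b - 2)*(b - 1/2)*(b + 1)*(b + 4)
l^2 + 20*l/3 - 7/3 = (l - 1/3)*(l + 7)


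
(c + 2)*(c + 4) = c^2 + 6*c + 8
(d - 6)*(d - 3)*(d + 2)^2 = d^4 - 5*d^3 - 14*d^2 + 36*d + 72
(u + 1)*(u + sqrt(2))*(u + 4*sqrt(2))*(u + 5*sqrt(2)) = u^4 + u^3 + 10*sqrt(2)*u^3 + 10*sqrt(2)*u^2 + 58*u^2 + 40*sqrt(2)*u + 58*u + 40*sqrt(2)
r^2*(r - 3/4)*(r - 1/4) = r^4 - r^3 + 3*r^2/16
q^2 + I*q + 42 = (q - 6*I)*(q + 7*I)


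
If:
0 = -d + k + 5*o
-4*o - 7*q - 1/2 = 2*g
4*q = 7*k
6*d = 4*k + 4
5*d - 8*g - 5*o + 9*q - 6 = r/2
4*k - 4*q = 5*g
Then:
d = 390/647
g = 186/3235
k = -62/647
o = 452/3235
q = -217/1294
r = -36581/3235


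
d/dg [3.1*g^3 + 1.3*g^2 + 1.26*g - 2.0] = 9.3*g^2 + 2.6*g + 1.26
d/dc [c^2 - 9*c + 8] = 2*c - 9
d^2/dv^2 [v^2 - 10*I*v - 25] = 2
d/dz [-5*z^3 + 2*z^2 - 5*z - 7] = -15*z^2 + 4*z - 5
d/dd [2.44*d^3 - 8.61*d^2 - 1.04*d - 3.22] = 7.32*d^2 - 17.22*d - 1.04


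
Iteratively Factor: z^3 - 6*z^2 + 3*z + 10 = (z - 5)*(z^2 - z - 2) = (z - 5)*(z - 2)*(z + 1)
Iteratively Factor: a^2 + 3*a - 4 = (a - 1)*(a + 4)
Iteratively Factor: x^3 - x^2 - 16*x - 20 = (x + 2)*(x^2 - 3*x - 10) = (x - 5)*(x + 2)*(x + 2)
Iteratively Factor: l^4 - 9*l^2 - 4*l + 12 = (l - 1)*(l^3 + l^2 - 8*l - 12) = (l - 3)*(l - 1)*(l^2 + 4*l + 4) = (l - 3)*(l - 1)*(l + 2)*(l + 2)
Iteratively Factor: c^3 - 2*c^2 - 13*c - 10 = (c + 2)*(c^2 - 4*c - 5) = (c - 5)*(c + 2)*(c + 1)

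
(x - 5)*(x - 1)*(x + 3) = x^3 - 3*x^2 - 13*x + 15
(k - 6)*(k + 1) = k^2 - 5*k - 6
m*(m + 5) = m^2 + 5*m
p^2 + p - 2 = (p - 1)*(p + 2)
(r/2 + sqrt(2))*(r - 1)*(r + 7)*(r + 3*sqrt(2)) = r^4/2 + 3*r^3 + 5*sqrt(2)*r^3/2 + 5*r^2/2 + 15*sqrt(2)*r^2 - 35*sqrt(2)*r/2 + 36*r - 42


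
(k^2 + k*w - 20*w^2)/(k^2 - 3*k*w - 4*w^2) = (k + 5*w)/(k + w)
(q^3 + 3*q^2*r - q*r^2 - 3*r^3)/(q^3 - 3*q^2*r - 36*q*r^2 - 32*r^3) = (q^2 + 2*q*r - 3*r^2)/(q^2 - 4*q*r - 32*r^2)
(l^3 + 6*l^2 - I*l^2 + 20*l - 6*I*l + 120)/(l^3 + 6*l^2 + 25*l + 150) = (l + 4*I)/(l + 5*I)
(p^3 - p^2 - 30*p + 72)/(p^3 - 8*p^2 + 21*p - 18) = (p^2 + 2*p - 24)/(p^2 - 5*p + 6)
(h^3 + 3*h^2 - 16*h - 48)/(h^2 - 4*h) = h + 7 + 12/h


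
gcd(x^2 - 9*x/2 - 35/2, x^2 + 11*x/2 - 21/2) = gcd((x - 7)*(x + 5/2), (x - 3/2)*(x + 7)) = 1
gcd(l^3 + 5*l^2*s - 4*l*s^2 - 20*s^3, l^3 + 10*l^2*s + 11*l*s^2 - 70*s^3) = -l^2 - 3*l*s + 10*s^2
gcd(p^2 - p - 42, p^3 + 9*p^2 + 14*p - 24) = p + 6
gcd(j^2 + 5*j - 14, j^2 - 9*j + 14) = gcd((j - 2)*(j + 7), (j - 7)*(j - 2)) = j - 2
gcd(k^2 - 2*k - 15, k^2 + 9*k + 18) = k + 3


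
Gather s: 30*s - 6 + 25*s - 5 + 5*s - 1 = 60*s - 12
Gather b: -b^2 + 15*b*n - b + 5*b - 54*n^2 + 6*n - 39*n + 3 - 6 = -b^2 + b*(15*n + 4) - 54*n^2 - 33*n - 3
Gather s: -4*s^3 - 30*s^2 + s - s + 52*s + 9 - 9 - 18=-4*s^3 - 30*s^2 + 52*s - 18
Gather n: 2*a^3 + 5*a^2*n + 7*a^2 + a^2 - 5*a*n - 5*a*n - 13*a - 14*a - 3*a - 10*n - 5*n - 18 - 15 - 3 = 2*a^3 + 8*a^2 - 30*a + n*(5*a^2 - 10*a - 15) - 36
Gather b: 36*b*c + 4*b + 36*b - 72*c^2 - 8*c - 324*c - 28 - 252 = b*(36*c + 40) - 72*c^2 - 332*c - 280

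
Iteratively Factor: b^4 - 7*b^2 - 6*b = (b)*(b^3 - 7*b - 6) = b*(b + 1)*(b^2 - b - 6) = b*(b + 1)*(b + 2)*(b - 3)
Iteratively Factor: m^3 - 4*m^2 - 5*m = (m - 5)*(m^2 + m) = m*(m - 5)*(m + 1)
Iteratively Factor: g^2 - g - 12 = (g + 3)*(g - 4)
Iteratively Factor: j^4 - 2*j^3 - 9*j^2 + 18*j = (j - 3)*(j^3 + j^2 - 6*j) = (j - 3)*(j - 2)*(j^2 + 3*j) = (j - 3)*(j - 2)*(j + 3)*(j)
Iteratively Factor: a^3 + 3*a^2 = (a + 3)*(a^2) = a*(a + 3)*(a)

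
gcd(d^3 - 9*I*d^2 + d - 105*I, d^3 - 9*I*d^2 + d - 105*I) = d^3 - 9*I*d^2 + d - 105*I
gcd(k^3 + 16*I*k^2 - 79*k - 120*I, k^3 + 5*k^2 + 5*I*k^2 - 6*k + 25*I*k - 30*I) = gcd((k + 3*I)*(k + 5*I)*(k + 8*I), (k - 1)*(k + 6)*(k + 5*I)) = k + 5*I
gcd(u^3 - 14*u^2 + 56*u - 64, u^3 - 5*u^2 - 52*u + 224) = u^2 - 12*u + 32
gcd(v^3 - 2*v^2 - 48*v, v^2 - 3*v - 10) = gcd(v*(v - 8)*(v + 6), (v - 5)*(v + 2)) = 1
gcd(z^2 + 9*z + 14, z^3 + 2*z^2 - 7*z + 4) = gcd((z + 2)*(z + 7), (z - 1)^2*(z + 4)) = 1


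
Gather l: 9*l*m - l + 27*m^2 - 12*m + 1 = l*(9*m - 1) + 27*m^2 - 12*m + 1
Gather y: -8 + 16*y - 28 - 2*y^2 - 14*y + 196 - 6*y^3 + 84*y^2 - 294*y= -6*y^3 + 82*y^2 - 292*y + 160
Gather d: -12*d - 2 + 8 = 6 - 12*d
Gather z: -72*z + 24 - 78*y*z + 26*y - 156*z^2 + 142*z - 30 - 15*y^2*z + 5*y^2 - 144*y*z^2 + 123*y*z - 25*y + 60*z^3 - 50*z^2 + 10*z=5*y^2 + y + 60*z^3 + z^2*(-144*y - 206) + z*(-15*y^2 + 45*y + 80) - 6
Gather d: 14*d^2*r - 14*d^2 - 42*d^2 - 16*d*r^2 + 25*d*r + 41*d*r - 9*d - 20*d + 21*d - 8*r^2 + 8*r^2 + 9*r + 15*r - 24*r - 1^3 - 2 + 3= d^2*(14*r - 56) + d*(-16*r^2 + 66*r - 8)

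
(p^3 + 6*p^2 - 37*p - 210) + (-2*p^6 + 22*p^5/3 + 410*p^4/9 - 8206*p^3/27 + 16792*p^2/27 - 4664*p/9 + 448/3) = -2*p^6 + 22*p^5/3 + 410*p^4/9 - 8179*p^3/27 + 16954*p^2/27 - 4997*p/9 - 182/3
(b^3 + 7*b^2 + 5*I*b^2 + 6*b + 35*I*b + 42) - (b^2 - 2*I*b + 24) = b^3 + 6*b^2 + 5*I*b^2 + 6*b + 37*I*b + 18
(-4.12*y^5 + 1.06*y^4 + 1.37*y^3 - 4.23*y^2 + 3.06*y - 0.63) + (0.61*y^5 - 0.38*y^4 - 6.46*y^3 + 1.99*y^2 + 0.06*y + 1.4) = -3.51*y^5 + 0.68*y^4 - 5.09*y^3 - 2.24*y^2 + 3.12*y + 0.77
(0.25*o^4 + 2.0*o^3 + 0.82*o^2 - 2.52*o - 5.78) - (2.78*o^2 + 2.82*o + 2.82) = 0.25*o^4 + 2.0*o^3 - 1.96*o^2 - 5.34*o - 8.6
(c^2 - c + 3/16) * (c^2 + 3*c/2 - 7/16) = c^4 + c^3/2 - 7*c^2/4 + 23*c/32 - 21/256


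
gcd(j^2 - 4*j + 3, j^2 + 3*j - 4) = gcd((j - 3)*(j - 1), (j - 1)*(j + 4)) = j - 1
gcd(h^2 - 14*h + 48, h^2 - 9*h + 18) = h - 6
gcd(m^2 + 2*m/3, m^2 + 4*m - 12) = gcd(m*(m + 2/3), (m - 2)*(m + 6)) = 1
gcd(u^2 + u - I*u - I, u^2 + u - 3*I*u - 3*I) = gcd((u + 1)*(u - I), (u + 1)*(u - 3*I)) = u + 1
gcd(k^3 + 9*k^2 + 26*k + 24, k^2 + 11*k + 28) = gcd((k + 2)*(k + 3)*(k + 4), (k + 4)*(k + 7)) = k + 4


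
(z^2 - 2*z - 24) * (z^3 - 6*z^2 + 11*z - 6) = z^5 - 8*z^4 - z^3 + 116*z^2 - 252*z + 144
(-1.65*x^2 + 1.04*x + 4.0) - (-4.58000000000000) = -1.65*x^2 + 1.04*x + 8.58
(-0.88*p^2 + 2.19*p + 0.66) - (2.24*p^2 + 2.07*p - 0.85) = -3.12*p^2 + 0.12*p + 1.51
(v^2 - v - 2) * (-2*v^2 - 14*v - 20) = -2*v^4 - 12*v^3 - 2*v^2 + 48*v + 40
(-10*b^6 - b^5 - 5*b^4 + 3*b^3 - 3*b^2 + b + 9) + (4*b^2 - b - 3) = -10*b^6 - b^5 - 5*b^4 + 3*b^3 + b^2 + 6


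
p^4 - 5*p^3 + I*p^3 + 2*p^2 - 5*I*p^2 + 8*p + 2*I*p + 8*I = (p - 4)*(p - 2)*(p + 1)*(p + I)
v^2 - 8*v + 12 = (v - 6)*(v - 2)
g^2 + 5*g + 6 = (g + 2)*(g + 3)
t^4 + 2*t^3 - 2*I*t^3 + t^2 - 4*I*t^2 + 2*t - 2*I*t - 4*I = (t + 2)*(t - 2*I)*(t - I)*(t + I)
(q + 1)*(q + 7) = q^2 + 8*q + 7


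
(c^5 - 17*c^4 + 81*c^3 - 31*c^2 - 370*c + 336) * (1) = c^5 - 17*c^4 + 81*c^3 - 31*c^2 - 370*c + 336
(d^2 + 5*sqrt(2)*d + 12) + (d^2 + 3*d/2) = 2*d^2 + 3*d/2 + 5*sqrt(2)*d + 12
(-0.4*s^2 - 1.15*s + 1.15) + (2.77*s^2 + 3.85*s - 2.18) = 2.37*s^2 + 2.7*s - 1.03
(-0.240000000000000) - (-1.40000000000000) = 1.16000000000000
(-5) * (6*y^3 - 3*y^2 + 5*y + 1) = -30*y^3 + 15*y^2 - 25*y - 5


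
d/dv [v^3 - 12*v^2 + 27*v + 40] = 3*v^2 - 24*v + 27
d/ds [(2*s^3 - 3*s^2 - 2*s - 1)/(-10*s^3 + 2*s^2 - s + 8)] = (-26*s^4 - 44*s^3 + 25*s^2 - 44*s - 17)/(100*s^6 - 40*s^5 + 24*s^4 - 164*s^3 + 33*s^2 - 16*s + 64)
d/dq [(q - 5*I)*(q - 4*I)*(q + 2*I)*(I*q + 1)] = 4*I*q^3 + 24*q^2 - 18*I*q + 38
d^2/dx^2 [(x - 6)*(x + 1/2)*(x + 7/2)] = 6*x - 4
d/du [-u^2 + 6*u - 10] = 6 - 2*u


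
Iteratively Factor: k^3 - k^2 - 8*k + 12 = (k + 3)*(k^2 - 4*k + 4) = (k - 2)*(k + 3)*(k - 2)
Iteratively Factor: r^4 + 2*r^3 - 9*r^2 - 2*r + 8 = (r + 1)*(r^3 + r^2 - 10*r + 8) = (r + 1)*(r + 4)*(r^2 - 3*r + 2) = (r - 1)*(r + 1)*(r + 4)*(r - 2)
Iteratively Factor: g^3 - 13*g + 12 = (g - 3)*(g^2 + 3*g - 4) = (g - 3)*(g + 4)*(g - 1)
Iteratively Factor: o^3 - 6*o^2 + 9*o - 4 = (o - 1)*(o^2 - 5*o + 4) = (o - 4)*(o - 1)*(o - 1)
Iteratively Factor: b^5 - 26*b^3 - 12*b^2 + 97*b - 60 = (b + 3)*(b^4 - 3*b^3 - 17*b^2 + 39*b - 20) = (b - 1)*(b + 3)*(b^3 - 2*b^2 - 19*b + 20) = (b - 5)*(b - 1)*(b + 3)*(b^2 + 3*b - 4) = (b - 5)*(b - 1)^2*(b + 3)*(b + 4)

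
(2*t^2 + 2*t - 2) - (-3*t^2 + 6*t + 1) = 5*t^2 - 4*t - 3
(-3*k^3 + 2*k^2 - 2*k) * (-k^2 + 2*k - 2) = 3*k^5 - 8*k^4 + 12*k^3 - 8*k^2 + 4*k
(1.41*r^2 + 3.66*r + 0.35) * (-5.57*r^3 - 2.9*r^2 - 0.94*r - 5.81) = -7.8537*r^5 - 24.4752*r^4 - 13.8889*r^3 - 12.6475*r^2 - 21.5936*r - 2.0335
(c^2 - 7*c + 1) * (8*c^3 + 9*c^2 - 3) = 8*c^5 - 47*c^4 - 55*c^3 + 6*c^2 + 21*c - 3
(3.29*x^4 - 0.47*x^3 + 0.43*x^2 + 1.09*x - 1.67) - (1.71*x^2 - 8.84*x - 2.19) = 3.29*x^4 - 0.47*x^3 - 1.28*x^2 + 9.93*x + 0.52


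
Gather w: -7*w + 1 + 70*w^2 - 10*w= 70*w^2 - 17*w + 1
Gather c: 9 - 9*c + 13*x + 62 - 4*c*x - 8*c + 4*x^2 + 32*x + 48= c*(-4*x - 17) + 4*x^2 + 45*x + 119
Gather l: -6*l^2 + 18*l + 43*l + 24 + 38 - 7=-6*l^2 + 61*l + 55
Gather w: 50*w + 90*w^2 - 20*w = 90*w^2 + 30*w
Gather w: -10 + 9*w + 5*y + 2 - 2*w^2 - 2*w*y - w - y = -2*w^2 + w*(8 - 2*y) + 4*y - 8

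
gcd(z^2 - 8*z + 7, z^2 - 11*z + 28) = z - 7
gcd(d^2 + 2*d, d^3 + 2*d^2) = d^2 + 2*d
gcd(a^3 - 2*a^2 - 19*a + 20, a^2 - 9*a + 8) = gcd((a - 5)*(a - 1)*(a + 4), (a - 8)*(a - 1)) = a - 1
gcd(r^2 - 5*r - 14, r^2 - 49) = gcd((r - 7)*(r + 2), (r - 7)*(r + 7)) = r - 7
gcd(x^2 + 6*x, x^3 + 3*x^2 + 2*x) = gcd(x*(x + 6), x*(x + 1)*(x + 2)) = x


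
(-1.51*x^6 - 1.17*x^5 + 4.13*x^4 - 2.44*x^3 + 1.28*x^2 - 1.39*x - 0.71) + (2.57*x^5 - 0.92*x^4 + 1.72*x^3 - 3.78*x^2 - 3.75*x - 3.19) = -1.51*x^6 + 1.4*x^5 + 3.21*x^4 - 0.72*x^3 - 2.5*x^2 - 5.14*x - 3.9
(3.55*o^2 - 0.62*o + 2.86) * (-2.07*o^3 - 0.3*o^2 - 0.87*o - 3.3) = -7.3485*o^5 + 0.2184*o^4 - 8.8227*o^3 - 12.0336*o^2 - 0.4422*o - 9.438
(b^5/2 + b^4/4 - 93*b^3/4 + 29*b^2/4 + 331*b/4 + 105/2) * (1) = b^5/2 + b^4/4 - 93*b^3/4 + 29*b^2/4 + 331*b/4 + 105/2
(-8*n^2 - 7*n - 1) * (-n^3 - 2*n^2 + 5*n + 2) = 8*n^5 + 23*n^4 - 25*n^3 - 49*n^2 - 19*n - 2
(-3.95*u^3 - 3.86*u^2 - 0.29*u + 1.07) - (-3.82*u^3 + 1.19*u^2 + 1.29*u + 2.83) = -0.13*u^3 - 5.05*u^2 - 1.58*u - 1.76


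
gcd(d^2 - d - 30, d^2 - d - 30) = d^2 - d - 30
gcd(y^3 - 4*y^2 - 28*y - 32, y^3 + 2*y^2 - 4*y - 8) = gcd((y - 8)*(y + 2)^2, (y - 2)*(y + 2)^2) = y^2 + 4*y + 4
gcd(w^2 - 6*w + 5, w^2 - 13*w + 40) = w - 5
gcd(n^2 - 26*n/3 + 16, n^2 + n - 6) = 1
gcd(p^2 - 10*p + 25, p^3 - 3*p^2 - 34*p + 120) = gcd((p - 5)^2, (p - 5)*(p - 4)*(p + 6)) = p - 5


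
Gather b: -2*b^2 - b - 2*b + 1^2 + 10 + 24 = -2*b^2 - 3*b + 35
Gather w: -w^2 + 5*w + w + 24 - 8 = -w^2 + 6*w + 16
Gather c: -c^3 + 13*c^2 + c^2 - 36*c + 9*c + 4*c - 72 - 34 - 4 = -c^3 + 14*c^2 - 23*c - 110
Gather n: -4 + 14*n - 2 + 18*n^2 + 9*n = 18*n^2 + 23*n - 6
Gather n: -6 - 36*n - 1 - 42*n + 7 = -78*n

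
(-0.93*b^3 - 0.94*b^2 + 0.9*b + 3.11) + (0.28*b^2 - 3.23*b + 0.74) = -0.93*b^3 - 0.66*b^2 - 2.33*b + 3.85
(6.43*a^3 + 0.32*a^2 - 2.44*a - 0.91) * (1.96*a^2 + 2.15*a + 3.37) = 12.6028*a^5 + 14.4517*a^4 + 17.5747*a^3 - 5.9512*a^2 - 10.1793*a - 3.0667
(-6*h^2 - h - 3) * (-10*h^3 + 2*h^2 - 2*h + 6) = 60*h^5 - 2*h^4 + 40*h^3 - 40*h^2 - 18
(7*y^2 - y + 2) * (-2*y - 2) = -14*y^3 - 12*y^2 - 2*y - 4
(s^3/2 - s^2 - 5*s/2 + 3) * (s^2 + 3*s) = s^5/2 + s^4/2 - 11*s^3/2 - 9*s^2/2 + 9*s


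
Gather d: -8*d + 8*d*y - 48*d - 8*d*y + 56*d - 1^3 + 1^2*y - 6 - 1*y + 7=0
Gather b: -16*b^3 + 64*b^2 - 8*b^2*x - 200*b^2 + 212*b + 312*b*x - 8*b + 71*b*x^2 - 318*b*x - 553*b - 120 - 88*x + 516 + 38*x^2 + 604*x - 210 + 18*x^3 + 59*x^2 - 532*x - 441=-16*b^3 + b^2*(-8*x - 136) + b*(71*x^2 - 6*x - 349) + 18*x^3 + 97*x^2 - 16*x - 255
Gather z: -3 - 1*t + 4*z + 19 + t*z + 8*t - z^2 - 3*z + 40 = 7*t - z^2 + z*(t + 1) + 56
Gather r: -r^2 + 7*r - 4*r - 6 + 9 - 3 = -r^2 + 3*r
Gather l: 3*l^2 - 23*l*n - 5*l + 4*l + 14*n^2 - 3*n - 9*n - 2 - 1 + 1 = 3*l^2 + l*(-23*n - 1) + 14*n^2 - 12*n - 2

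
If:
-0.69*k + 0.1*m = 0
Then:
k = 0.144927536231884*m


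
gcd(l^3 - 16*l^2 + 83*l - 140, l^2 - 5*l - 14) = l - 7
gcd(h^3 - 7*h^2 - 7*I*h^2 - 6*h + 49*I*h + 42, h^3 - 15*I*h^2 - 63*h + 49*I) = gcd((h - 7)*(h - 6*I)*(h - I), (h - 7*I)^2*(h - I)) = h - I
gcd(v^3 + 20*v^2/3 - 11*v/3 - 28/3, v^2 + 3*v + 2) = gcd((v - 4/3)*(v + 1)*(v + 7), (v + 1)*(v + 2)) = v + 1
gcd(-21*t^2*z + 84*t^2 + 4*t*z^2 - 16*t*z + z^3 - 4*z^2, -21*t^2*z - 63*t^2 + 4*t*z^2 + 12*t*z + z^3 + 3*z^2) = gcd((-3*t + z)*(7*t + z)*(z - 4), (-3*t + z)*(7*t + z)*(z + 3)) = -21*t^2 + 4*t*z + z^2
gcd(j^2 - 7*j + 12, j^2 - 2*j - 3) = j - 3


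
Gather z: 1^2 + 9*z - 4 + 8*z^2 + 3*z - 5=8*z^2 + 12*z - 8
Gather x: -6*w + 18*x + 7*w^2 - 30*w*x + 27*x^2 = 7*w^2 - 6*w + 27*x^2 + x*(18 - 30*w)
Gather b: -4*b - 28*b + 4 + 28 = 32 - 32*b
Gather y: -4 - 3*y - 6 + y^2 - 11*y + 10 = y^2 - 14*y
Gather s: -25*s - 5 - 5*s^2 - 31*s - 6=-5*s^2 - 56*s - 11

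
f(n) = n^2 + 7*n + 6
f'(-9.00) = -11.00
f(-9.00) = 24.00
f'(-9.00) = -11.00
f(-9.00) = 24.00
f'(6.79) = 20.58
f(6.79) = 99.63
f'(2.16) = 11.32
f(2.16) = 25.79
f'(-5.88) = -4.76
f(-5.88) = -0.59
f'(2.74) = 12.48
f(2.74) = 32.69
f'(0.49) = 7.98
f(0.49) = 9.67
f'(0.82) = 8.64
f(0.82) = 12.41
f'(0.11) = 7.22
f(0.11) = 6.78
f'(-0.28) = 6.44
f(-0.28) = 4.12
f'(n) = 2*n + 7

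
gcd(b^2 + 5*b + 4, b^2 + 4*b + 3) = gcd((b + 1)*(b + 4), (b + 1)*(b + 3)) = b + 1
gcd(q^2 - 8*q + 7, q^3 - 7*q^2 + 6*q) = q - 1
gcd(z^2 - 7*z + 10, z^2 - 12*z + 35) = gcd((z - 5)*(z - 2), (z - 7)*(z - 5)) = z - 5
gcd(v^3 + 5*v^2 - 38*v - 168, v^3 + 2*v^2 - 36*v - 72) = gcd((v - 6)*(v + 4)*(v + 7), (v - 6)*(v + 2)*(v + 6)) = v - 6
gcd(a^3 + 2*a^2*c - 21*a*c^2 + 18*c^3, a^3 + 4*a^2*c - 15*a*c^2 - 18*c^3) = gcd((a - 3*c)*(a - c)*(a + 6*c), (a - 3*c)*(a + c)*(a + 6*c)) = a^2 + 3*a*c - 18*c^2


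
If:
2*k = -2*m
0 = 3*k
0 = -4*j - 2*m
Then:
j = 0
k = 0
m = 0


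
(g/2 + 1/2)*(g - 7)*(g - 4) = g^3/2 - 5*g^2 + 17*g/2 + 14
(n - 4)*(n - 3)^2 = n^3 - 10*n^2 + 33*n - 36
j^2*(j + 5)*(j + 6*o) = j^4 + 6*j^3*o + 5*j^3 + 30*j^2*o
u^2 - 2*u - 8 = (u - 4)*(u + 2)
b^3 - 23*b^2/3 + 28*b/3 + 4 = (b - 6)*(b - 2)*(b + 1/3)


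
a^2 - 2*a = a*(a - 2)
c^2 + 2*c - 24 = (c - 4)*(c + 6)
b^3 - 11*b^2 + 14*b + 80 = (b - 8)*(b - 5)*(b + 2)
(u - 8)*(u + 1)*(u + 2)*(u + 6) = u^4 + u^3 - 52*u^2 - 148*u - 96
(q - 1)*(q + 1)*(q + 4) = q^3 + 4*q^2 - q - 4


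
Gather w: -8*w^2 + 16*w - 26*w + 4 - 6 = -8*w^2 - 10*w - 2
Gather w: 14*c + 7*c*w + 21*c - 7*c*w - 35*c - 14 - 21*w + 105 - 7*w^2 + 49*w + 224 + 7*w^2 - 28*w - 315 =0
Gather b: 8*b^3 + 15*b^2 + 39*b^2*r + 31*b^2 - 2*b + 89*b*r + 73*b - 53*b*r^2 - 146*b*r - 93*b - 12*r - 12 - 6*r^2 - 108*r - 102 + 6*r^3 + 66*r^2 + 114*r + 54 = 8*b^3 + b^2*(39*r + 46) + b*(-53*r^2 - 57*r - 22) + 6*r^3 + 60*r^2 - 6*r - 60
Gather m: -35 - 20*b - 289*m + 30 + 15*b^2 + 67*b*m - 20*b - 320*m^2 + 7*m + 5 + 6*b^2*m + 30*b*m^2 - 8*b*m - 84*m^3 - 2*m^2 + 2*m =15*b^2 - 40*b - 84*m^3 + m^2*(30*b - 322) + m*(6*b^2 + 59*b - 280)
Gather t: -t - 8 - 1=-t - 9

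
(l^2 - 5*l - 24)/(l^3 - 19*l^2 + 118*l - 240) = (l + 3)/(l^2 - 11*l + 30)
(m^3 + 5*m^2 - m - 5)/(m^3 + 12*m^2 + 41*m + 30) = (m - 1)/(m + 6)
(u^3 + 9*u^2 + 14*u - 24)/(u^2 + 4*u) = u + 5 - 6/u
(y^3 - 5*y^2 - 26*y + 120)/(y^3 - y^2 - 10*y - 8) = (y^2 - y - 30)/(y^2 + 3*y + 2)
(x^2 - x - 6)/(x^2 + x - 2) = (x - 3)/(x - 1)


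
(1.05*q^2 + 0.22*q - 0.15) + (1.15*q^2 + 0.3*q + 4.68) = 2.2*q^2 + 0.52*q + 4.53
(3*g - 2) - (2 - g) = 4*g - 4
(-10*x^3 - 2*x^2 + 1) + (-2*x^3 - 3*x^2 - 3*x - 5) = -12*x^3 - 5*x^2 - 3*x - 4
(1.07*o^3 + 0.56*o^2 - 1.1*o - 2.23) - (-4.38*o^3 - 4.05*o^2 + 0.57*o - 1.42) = 5.45*o^3 + 4.61*o^2 - 1.67*o - 0.81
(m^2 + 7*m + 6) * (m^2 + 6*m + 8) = m^4 + 13*m^3 + 56*m^2 + 92*m + 48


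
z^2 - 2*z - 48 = (z - 8)*(z + 6)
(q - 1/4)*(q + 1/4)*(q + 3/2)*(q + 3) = q^4 + 9*q^3/2 + 71*q^2/16 - 9*q/32 - 9/32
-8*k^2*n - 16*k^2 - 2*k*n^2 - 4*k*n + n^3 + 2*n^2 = (-4*k + n)*(2*k + n)*(n + 2)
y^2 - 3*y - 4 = (y - 4)*(y + 1)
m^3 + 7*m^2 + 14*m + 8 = (m + 1)*(m + 2)*(m + 4)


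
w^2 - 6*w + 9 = (w - 3)^2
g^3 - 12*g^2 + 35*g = g*(g - 7)*(g - 5)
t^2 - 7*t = t*(t - 7)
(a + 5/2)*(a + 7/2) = a^2 + 6*a + 35/4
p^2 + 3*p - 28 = (p - 4)*(p + 7)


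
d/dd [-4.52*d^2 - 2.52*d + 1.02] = -9.04*d - 2.52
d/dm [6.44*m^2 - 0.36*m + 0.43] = 12.88*m - 0.36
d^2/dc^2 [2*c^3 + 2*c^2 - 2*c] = 12*c + 4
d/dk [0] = 0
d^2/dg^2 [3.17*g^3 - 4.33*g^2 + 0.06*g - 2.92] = 19.02*g - 8.66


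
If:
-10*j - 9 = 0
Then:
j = -9/10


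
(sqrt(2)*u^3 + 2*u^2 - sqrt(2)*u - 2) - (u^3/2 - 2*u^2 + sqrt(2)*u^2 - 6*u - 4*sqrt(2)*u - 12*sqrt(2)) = -u^3/2 + sqrt(2)*u^3 - sqrt(2)*u^2 + 4*u^2 + 3*sqrt(2)*u + 6*u - 2 + 12*sqrt(2)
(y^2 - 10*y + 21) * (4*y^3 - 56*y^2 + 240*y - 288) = 4*y^5 - 96*y^4 + 884*y^3 - 3864*y^2 + 7920*y - 6048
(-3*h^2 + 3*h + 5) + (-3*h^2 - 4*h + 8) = -6*h^2 - h + 13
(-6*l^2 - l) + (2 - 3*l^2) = -9*l^2 - l + 2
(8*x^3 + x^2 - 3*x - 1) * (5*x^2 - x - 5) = 40*x^5 - 3*x^4 - 56*x^3 - 7*x^2 + 16*x + 5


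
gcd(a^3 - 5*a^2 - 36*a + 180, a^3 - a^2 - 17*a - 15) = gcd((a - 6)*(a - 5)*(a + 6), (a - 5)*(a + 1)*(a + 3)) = a - 5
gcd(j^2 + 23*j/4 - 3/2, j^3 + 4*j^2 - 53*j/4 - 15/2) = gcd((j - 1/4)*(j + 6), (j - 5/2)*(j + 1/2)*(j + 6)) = j + 6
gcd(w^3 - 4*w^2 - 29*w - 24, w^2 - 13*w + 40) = w - 8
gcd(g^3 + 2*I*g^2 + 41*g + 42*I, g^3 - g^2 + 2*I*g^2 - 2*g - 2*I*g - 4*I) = 1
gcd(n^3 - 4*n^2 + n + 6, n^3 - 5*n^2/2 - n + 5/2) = n + 1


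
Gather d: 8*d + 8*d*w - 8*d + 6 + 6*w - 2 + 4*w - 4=8*d*w + 10*w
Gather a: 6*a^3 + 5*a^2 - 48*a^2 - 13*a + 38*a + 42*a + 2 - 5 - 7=6*a^3 - 43*a^2 + 67*a - 10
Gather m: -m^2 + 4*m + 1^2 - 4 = -m^2 + 4*m - 3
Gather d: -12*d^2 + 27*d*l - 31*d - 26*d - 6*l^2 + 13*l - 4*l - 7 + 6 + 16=-12*d^2 + d*(27*l - 57) - 6*l^2 + 9*l + 15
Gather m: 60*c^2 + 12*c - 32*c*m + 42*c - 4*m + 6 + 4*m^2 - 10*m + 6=60*c^2 + 54*c + 4*m^2 + m*(-32*c - 14) + 12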